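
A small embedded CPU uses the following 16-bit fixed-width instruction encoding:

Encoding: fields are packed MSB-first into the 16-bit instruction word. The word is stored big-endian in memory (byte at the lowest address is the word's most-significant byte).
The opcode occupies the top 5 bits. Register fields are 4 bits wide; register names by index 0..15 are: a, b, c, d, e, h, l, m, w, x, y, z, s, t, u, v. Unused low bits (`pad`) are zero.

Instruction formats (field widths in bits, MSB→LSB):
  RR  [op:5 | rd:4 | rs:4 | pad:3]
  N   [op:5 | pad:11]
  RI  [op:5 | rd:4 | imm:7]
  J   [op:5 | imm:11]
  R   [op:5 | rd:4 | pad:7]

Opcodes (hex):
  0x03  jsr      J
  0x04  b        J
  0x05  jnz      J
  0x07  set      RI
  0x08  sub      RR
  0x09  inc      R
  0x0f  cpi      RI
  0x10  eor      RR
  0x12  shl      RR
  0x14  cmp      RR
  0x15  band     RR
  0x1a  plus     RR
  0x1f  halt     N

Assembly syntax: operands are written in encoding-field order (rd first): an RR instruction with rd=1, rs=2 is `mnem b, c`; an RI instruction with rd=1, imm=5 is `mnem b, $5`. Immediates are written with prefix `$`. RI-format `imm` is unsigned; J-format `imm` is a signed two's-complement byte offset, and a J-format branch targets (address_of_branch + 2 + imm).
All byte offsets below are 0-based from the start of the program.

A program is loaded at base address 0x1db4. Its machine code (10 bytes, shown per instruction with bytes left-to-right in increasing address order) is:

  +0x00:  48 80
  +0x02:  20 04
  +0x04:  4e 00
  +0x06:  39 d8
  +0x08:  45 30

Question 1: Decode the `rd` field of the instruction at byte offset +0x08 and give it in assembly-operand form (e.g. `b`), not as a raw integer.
off 0x08: read 45 30 as big → 0x4530
  top 5b → 0x8 → sub [RR]
  [10:7] rd=10 = y
  [6:3] rs=6 = l

y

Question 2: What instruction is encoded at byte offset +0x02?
@+02  big-endian(20 04) = 0x2004
  op=0x2004>>11=0x4 ⇒ b (J)
  imm@[10:0]=0x4 ⇒ $4

b $4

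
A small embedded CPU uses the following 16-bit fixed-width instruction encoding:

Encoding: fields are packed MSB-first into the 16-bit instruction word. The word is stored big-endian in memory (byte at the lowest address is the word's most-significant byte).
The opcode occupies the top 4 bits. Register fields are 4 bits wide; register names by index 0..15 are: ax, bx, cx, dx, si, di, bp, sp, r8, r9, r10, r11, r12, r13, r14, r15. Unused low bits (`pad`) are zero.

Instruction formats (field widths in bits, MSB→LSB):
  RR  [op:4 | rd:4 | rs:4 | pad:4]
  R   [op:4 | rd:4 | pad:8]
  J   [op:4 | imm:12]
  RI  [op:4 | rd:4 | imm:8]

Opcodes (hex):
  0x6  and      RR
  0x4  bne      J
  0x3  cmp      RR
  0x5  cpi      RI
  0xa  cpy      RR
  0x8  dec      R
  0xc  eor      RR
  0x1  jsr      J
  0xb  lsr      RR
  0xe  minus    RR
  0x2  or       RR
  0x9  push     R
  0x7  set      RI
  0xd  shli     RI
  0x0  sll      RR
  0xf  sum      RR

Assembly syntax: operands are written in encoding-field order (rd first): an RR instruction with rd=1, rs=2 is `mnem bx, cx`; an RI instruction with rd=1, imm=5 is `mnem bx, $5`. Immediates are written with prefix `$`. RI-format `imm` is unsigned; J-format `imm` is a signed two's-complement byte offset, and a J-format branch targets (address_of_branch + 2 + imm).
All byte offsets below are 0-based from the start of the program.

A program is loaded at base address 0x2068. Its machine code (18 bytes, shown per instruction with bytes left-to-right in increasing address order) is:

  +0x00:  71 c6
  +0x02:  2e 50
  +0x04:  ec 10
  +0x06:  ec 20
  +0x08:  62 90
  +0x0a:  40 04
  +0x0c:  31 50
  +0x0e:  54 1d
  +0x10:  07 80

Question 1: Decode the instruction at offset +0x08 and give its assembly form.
and cx, r9

+0x08: 62 90 ⇒ word 0x6290 (big)
  top 4b → 0x6 → and [RR]
  rd@[11:8]=0x2 ⇒ cx
  rs@[7:4]=0x9 ⇒ r9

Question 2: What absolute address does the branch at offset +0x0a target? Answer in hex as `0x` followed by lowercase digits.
@+0a  big-endian(40 04) = 0x4004
  top 4b → 0x4 → bne [J]
  imm: (w>>0)&0xfff=0x4 → $4
  target = base 0x2068 + off 0x0a + 2 + imm 4 = 0x2078

0x2078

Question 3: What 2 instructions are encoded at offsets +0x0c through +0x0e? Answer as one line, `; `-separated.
cmp bx, di; cpi si, $29

+0x0c: 31 50 ⇒ word 0x3150 (big)
  op=0x3150>>12=0x3 ⇒ cmp (RR)
  rd@[11:8]=0x1 ⇒ bx
  rs@[7:4]=0x5 ⇒ di
+0x0e: 54 1d ⇒ word 0x541d (big)
  op=0x541d>>12=0x5 ⇒ cpi (RI)
  rd@[11:8]=0x4 ⇒ si
  imm@[7:0]=0x1d ⇒ $29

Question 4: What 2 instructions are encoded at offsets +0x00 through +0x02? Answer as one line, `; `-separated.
[00] 71 c6 → 0x71c6
  op=0x71c6>>12=0x7 ⇒ set (RI)
  rd: (w>>8)&0xf=0x1 → bx
  imm: (w>>0)&0xff=0xc6 → $198
[02] 2e 50 → 0x2e50
  op=0x2e50>>12=0x2 ⇒ or (RR)
  rd: (w>>8)&0xf=0xe → r14
  rs: (w>>4)&0xf=0x5 → di

set bx, $198; or r14, di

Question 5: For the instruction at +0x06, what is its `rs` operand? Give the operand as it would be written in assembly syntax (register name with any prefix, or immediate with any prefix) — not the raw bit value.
cx

off 0x06: read ec 20 as big → 0xec20
  op=0xec20>>12=0xe ⇒ minus (RR)
  rd: (w>>8)&0xf=0xc → r12
  rs: (w>>4)&0xf=0x2 → cx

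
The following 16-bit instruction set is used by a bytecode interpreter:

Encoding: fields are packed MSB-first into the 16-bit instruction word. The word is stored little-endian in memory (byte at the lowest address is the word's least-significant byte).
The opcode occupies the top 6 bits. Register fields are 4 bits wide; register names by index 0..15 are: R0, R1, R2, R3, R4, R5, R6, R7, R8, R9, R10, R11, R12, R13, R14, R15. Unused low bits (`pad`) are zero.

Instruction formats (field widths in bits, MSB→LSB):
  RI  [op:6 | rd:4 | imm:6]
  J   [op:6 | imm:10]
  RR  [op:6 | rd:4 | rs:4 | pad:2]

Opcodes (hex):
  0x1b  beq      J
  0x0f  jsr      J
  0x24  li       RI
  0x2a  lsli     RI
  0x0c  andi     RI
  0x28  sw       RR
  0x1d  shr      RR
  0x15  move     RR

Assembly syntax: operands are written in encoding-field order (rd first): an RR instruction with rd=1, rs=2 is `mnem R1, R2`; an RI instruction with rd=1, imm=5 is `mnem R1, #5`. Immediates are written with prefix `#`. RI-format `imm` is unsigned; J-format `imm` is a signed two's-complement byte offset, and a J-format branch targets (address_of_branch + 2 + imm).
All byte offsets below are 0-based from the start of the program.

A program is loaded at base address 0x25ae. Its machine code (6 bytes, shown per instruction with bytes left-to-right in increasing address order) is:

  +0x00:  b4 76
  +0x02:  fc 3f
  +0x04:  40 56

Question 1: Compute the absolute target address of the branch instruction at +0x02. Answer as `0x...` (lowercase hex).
0x25ae

off 0x02: read fc 3f as little → 0x3ffc
  opcode bits[15:10]=0xf: jsr/J
  imm@[9:0]=0x3fc (s10→-4) ⇒ #-4
  target = base 0x25ae + off 0x02 + 2 + imm -4 = 0x25ae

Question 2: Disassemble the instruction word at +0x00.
@+00  little-endian(b4 76) = 0x76b4
  top 6b → 0x1d → shr [RR]
  rd@[9:6]=0xa ⇒ R10
  rs@[5:2]=0xd ⇒ R13

shr R10, R13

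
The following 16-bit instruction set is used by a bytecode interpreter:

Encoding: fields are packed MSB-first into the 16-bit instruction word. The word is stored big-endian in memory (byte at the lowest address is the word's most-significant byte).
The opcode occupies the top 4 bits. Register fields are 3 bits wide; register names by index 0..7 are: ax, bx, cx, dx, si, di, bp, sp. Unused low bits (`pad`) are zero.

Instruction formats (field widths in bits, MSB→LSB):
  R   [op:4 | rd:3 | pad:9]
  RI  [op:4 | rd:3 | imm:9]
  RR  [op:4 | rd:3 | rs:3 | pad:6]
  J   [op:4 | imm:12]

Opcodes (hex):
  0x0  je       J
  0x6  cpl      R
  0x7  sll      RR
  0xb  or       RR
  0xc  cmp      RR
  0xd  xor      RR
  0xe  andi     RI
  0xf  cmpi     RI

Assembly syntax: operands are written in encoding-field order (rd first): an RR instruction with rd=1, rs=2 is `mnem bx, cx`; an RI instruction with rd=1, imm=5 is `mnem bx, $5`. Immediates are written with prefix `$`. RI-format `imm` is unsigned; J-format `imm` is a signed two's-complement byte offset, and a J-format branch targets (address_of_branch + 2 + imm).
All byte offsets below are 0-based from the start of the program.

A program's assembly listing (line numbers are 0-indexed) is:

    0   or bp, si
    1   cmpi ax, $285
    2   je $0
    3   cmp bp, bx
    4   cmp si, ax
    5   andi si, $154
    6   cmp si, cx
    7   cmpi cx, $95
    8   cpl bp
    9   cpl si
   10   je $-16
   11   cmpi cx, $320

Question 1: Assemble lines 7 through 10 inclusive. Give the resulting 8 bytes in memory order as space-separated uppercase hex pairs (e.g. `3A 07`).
L7: cmpi op=0xf:4|rd=2:3|imm=95:9 ⇒ 0xf45f ⇒ big f4 5f
L8: cpl op=0x6:4|rd=6:3|pad=0:9 ⇒ 0x6c00 ⇒ big 6c 00
L9: cpl op=0x6:4|rd=4:3|pad=0:9 ⇒ 0x6800 ⇒ big 68 00
L10: je op=0x0:4|imm=-16:12 ⇒ 0x0ff0 ⇒ big 0f f0

F4 5F 6C 00 68 00 0F F0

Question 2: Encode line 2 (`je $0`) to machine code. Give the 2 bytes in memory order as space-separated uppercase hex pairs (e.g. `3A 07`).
L2: je op=0x0:4|imm=0:12 ⇒ 0x0000 ⇒ big 00 00

00 00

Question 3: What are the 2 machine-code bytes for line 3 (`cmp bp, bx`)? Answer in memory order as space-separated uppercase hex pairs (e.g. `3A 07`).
L3: cmp op=0xc:4|rd=6:3|rs=1:3|pad=0:6 ⇒ 0xcc40 ⇒ big cc 40

CC 40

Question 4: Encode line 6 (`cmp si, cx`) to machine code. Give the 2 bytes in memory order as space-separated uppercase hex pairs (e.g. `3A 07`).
line 6 (cmp): pack op=0xc:4|rd=4:3|rs=2:3|pad=0:6 = 0xc880; big→ c8 80

C8 80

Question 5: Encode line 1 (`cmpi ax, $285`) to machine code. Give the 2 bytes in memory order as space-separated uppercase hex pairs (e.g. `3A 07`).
F1 1D

line 1 (cmpi): pack op=0xf:4|rd=0:3|imm=285:9 = 0xf11d; big→ f1 1d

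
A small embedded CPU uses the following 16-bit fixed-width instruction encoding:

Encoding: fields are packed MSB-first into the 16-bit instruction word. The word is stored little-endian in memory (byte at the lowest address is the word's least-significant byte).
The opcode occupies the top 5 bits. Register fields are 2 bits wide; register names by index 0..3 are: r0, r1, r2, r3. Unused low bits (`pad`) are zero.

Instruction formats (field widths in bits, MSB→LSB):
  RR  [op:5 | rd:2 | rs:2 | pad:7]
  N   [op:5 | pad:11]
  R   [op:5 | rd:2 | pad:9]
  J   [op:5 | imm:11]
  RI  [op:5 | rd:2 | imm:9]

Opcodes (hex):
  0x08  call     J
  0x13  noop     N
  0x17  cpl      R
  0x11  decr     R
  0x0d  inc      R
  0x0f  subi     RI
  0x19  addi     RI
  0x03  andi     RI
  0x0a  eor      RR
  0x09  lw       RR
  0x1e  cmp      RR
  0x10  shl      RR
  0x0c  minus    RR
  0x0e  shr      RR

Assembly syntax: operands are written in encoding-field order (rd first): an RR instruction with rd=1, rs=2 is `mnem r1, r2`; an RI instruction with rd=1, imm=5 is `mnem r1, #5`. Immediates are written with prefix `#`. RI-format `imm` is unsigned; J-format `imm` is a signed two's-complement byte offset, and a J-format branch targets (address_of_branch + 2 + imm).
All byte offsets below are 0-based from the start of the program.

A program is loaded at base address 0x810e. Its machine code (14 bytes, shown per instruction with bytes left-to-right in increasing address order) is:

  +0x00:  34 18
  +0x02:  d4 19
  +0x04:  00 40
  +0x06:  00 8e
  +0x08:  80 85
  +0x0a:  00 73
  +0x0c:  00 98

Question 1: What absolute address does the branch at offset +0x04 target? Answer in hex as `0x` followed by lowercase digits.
@+04  little-endian(00 40) = 0x4000
  opcode bits[15:11]=0x8: call/J
  [10:0] imm=0 = #0
  target = base 0x810e + off 0x04 + 2 + imm 0 = 0x8114

0x8114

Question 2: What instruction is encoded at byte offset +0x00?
andi r0, #52

off 0x00: read 34 18 as little → 0x1834
  top 5b → 0x3 → andi [RI]
  rd: (w>>9)&0x3=0x0 → r0
  imm: (w>>0)&0x1ff=0x34 → #52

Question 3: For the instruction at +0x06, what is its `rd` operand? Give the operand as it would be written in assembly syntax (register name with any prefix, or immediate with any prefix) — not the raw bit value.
off 0x06: read 00 8e as little → 0x8e00
  opcode bits[15:11]=0x11: decr/R
  rd@[10:9]=0x3 ⇒ r3

r3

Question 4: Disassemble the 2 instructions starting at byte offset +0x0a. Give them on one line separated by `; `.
shr r1, r2; noop

+0x0a: 00 73 ⇒ word 0x7300 (little)
  top 5b → 0xe → shr [RR]
  [10:9] rd=1 = r1
  [8:7] rs=2 = r2
+0x0c: 00 98 ⇒ word 0x9800 (little)
  top 5b → 0x13 → noop [N]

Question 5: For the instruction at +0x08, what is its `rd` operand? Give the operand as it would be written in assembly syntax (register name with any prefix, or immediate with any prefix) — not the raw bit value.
off 0x08: read 80 85 as little → 0x8580
  opcode bits[15:11]=0x10: shl/RR
  [10:9] rd=2 = r2
  [8:7] rs=3 = r3

r2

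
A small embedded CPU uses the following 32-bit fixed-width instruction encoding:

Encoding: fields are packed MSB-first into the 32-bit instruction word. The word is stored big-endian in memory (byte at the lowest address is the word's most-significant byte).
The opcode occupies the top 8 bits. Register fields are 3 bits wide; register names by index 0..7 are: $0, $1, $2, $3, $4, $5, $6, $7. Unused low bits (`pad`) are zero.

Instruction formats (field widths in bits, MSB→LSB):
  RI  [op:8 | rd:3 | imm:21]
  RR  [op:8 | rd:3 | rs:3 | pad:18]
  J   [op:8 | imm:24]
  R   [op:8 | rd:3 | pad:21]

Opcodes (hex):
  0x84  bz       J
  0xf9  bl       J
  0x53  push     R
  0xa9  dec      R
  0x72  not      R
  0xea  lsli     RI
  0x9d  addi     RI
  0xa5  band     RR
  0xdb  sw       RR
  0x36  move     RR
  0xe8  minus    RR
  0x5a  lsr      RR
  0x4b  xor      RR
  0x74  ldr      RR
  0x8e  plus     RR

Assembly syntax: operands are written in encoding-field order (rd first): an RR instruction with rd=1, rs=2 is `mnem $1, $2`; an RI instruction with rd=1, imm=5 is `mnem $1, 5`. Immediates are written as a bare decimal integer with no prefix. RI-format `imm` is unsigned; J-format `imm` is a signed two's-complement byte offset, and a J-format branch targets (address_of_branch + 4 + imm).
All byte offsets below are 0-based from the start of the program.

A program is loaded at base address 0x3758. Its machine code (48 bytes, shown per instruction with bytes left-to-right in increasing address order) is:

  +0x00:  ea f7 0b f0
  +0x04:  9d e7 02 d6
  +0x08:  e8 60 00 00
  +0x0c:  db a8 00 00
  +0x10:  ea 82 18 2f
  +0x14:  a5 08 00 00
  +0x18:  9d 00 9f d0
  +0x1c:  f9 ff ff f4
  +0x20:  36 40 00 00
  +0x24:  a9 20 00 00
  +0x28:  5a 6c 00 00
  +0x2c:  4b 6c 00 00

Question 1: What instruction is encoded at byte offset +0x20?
move $2, $0

off 0x20: read 36 40 00 00 as big → 0x36400000
  opcode bits[31:24]=0x36: move/RR
  rd@[23:21]=0x2 ⇒ $2
  rs@[20:18]=0x0 ⇒ $0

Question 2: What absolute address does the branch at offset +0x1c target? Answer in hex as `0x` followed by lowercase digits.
off 0x1c: read f9 ff ff f4 as big → 0xf9fffff4
  top 8b → 0xf9 → bl [J]
  [23:0] imm=16777204 (s24→-12) = -12
  target = base 0x3758 + off 0x1c + 4 + imm -12 = 0x376c

0x376c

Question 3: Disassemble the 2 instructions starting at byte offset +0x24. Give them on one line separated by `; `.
dec $1; lsr $3, $3

+0x24: a9 20 00 00 ⇒ word 0xa9200000 (big)
  op=0xa9200000>>24=0xa9 ⇒ dec (R)
  rd: (w>>21)&0x7=0x1 → $1
+0x28: 5a 6c 00 00 ⇒ word 0x5a6c0000 (big)
  op=0x5a6c0000>>24=0x5a ⇒ lsr (RR)
  rd: (w>>21)&0x7=0x3 → $3
  rs: (w>>18)&0x7=0x3 → $3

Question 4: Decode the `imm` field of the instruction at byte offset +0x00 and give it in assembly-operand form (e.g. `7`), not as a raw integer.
off 0x00: read ea f7 0b f0 as big → 0xeaf70bf0
  top 8b → 0xea → lsli [RI]
  [23:21] rd=7 = $7
  [20:0] imm=1510384 = 1510384

1510384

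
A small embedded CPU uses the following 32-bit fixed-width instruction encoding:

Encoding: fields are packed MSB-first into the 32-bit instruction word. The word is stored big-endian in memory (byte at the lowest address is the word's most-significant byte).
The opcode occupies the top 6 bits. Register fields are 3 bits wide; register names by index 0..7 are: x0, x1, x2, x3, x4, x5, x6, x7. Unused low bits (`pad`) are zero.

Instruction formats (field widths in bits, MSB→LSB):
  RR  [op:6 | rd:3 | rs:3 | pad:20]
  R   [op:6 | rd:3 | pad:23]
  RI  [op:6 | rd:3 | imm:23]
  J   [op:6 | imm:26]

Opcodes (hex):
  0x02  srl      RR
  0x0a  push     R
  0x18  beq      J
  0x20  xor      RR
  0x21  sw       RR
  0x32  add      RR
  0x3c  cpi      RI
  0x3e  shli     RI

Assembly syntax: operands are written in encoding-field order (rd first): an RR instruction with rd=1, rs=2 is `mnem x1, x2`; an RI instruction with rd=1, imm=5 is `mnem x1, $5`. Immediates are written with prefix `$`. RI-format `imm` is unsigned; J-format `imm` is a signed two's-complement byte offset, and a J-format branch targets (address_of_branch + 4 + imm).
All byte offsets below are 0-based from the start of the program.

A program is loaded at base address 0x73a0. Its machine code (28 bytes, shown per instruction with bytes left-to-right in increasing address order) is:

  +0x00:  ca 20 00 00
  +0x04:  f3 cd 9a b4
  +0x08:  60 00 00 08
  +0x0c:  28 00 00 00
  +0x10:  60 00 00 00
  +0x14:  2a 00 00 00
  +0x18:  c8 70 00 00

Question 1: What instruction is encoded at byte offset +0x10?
beq $0

[10] 60 00 00 00 → 0x60000000
  op=0x60000000>>26=0x18 ⇒ beq (J)
  [25:0] imm=0 = $0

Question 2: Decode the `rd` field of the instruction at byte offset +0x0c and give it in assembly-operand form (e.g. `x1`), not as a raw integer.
[0c] 28 00 00 00 → 0x28000000
  top 6b → 0xa → push [R]
  [25:23] rd=0 = x0

x0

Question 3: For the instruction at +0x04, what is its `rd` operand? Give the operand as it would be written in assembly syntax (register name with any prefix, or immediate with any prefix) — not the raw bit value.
x7

@+04  big-endian(f3 cd 9a b4) = 0xf3cd9ab4
  opcode bits[31:26]=0x3c: cpi/RI
  rd@[25:23]=0x7 ⇒ x7
  imm@[22:0]=0x4d9ab4 ⇒ $5085876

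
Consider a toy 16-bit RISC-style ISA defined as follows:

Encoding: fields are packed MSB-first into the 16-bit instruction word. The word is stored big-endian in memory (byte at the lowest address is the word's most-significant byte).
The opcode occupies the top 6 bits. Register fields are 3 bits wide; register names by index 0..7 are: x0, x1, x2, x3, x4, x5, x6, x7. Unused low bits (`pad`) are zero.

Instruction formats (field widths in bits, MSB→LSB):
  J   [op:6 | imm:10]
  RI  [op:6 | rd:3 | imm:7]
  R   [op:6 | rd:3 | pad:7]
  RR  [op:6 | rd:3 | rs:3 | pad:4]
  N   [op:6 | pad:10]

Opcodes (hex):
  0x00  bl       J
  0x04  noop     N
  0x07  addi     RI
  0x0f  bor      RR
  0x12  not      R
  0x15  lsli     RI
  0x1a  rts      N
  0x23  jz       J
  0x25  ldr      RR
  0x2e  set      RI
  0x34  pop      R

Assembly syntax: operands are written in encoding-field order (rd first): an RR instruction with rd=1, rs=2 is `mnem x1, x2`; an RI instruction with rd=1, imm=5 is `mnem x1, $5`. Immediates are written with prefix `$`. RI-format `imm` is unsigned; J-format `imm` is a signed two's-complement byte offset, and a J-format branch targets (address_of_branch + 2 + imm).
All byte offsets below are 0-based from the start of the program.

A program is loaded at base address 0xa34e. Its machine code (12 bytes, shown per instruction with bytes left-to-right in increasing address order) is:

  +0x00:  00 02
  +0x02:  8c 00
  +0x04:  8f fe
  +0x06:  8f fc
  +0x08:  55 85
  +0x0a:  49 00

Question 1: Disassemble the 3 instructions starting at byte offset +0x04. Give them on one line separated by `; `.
jz $-2; jz $-4; lsli x3, $5

off 0x04: read 8f fe as big → 0x8ffe
  op=0x8ffe>>10=0x23 ⇒ jz (J)
  imm: (w>>0)&0x3ff=0x3fe (s10→-2) → $-2
off 0x06: read 8f fc as big → 0x8ffc
  op=0x8ffc>>10=0x23 ⇒ jz (J)
  imm: (w>>0)&0x3ff=0x3fc (s10→-4) → $-4
off 0x08: read 55 85 as big → 0x5585
  op=0x5585>>10=0x15 ⇒ lsli (RI)
  rd: (w>>7)&0x7=0x3 → x3
  imm: (w>>0)&0x7f=0x5 → $5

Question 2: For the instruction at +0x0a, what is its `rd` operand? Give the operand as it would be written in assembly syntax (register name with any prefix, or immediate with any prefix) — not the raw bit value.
@+0a  big-endian(49 00) = 0x4900
  opcode bits[15:10]=0x12: not/R
  rd@[9:7]=0x2 ⇒ x2

x2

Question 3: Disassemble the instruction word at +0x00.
bl $2

off 0x00: read 00 02 as big → 0x0002
  opcode bits[15:10]=0x0: bl/J
  imm: (w>>0)&0x3ff=0x2 → $2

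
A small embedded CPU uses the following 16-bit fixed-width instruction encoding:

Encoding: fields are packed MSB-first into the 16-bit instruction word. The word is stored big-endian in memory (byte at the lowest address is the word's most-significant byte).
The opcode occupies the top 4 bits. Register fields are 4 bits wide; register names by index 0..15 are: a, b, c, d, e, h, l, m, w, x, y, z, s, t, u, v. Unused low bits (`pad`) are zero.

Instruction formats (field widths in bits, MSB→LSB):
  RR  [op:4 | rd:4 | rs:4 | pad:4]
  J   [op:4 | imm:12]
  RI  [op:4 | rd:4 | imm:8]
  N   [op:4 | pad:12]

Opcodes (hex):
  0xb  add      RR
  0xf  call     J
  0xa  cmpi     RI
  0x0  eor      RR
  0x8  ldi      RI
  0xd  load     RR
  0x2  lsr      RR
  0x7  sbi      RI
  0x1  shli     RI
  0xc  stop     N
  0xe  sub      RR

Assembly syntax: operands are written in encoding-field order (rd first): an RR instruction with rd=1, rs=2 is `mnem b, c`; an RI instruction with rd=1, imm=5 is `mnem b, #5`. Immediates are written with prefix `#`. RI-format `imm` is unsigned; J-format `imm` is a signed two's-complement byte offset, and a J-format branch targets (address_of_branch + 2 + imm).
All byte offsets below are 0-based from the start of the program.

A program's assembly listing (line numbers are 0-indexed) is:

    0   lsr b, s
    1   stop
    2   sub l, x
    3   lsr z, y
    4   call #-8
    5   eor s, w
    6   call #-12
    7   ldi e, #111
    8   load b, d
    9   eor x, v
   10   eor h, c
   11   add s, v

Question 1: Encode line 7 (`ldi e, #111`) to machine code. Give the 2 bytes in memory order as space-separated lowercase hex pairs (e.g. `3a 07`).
L7: ldi op=0x8:4|rd=4:4|imm=111:8 ⇒ 0x846f ⇒ big 84 6f

84 6f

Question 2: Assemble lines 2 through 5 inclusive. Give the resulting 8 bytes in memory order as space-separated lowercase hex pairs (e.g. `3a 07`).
e6 90 2b a0 ff f8 0c 80

2. sub fields op=0xe:4|rd=6:4|rs=9:4|pad=0:4 → word e690h → e6 90
3. lsr fields op=0x2:4|rd=11:4|rs=10:4|pad=0:4 → word 2ba0h → 2b a0
4. call fields op=0xf:4|imm=-8:12 → word fff8h → ff f8
5. eor fields op=0x0:4|rd=12:4|rs=8:4|pad=0:4 → word 0c80h → 0c 80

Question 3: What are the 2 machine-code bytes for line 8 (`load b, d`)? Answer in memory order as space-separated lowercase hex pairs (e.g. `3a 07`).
d1 30

line 8 (load): pack op=0xd:4|rd=1:4|rs=3:4|pad=0:4 = 0xd130; big→ d1 30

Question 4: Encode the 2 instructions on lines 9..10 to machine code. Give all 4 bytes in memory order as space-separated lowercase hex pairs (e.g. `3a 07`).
09 f0 05 20

L9: eor op=0x0:4|rd=9:4|rs=15:4|pad=0:4 ⇒ 0x09f0 ⇒ big 09 f0
L10: eor op=0x0:4|rd=5:4|rs=2:4|pad=0:4 ⇒ 0x0520 ⇒ big 05 20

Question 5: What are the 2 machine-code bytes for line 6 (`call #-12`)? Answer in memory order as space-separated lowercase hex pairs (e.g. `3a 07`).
6. call fields op=0xf:4|imm=-12:12 → word fff4h → ff f4

ff f4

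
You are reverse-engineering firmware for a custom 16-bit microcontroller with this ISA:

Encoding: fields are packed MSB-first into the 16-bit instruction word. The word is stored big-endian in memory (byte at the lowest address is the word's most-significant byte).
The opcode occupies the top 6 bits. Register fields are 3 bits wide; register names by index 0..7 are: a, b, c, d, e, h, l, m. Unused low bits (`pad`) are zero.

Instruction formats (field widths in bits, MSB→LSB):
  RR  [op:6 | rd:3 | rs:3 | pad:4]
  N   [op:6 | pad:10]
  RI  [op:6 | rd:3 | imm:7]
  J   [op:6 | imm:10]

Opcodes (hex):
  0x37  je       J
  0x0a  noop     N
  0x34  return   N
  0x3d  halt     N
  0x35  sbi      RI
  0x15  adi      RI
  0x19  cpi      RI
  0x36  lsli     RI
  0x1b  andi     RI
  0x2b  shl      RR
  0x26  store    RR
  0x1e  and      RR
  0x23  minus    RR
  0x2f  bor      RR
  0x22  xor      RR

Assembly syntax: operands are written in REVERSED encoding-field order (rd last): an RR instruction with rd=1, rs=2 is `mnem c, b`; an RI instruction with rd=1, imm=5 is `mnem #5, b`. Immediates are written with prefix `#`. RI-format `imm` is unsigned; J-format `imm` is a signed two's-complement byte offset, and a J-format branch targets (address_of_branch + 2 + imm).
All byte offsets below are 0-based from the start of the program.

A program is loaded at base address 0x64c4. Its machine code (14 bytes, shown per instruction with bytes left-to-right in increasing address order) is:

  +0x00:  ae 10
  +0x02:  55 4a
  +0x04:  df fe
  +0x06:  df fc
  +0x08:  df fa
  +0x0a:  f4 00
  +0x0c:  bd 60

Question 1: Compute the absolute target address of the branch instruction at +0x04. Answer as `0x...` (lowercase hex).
0x64c8

@+04  big-endian(df fe) = 0xdffe
  op=0xdffe>>10=0x37 ⇒ je (J)
  imm@[9:0]=0x3fe (s10→-2) ⇒ #-2
  target = base 0x64c4 + off 0x04 + 2 + imm -2 = 0x64c8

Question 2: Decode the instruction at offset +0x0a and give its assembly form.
halt

+0x0a: f4 00 ⇒ word 0xf400 (big)
  opcode bits[15:10]=0x3d: halt/N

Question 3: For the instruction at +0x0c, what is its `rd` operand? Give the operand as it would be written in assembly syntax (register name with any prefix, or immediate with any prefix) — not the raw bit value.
+0x0c: bd 60 ⇒ word 0xbd60 (big)
  opcode bits[15:10]=0x2f: bor/RR
  [9:7] rd=2 = c
  [6:4] rs=6 = l

c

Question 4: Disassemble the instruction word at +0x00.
+0x00: ae 10 ⇒ word 0xae10 (big)
  op=0xae10>>10=0x2b ⇒ shl (RR)
  rd@[9:7]=0x4 ⇒ e
  rs@[6:4]=0x1 ⇒ b

shl b, e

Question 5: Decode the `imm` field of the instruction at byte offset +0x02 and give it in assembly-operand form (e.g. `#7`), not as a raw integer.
off 0x02: read 55 4a as big → 0x554a
  op=0x554a>>10=0x15 ⇒ adi (RI)
  [9:7] rd=2 = c
  [6:0] imm=74 = #74

#74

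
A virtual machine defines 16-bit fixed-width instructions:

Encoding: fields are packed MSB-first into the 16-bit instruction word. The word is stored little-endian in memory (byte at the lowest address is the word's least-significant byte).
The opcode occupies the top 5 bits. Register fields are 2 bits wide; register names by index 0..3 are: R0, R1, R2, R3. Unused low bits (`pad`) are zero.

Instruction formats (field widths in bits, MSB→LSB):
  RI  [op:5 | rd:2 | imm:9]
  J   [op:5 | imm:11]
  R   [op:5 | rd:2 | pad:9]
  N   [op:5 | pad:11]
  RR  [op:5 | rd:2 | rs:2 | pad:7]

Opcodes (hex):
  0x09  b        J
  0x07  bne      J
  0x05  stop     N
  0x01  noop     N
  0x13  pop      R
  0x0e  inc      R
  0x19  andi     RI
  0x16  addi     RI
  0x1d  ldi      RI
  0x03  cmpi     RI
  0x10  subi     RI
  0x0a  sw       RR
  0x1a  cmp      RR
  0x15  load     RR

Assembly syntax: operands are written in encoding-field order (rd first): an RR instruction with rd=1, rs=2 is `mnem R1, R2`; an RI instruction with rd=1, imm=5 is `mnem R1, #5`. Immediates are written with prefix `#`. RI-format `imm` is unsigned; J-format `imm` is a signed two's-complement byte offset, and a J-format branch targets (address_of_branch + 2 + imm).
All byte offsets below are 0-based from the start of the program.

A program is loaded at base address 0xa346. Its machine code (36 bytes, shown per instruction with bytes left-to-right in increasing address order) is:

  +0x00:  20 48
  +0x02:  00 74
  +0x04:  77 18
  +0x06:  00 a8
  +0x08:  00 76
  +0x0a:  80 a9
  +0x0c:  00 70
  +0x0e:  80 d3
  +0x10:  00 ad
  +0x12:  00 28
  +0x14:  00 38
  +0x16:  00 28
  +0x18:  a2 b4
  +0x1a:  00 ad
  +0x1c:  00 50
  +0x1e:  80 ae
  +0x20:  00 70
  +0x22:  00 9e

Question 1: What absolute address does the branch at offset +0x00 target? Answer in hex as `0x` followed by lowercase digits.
@+00  little-endian(20 48) = 0x4820
  op=0x4820>>11=0x9 ⇒ b (J)
  [10:0] imm=32 = #32
  target = base 0xa346 + off 0x00 + 2 + imm 32 = 0xa368

0xa368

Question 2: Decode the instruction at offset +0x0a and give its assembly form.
@+0a  little-endian(80 a9) = 0xa980
  op=0xa980>>11=0x15 ⇒ load (RR)
  [10:9] rd=0 = R0
  [8:7] rs=3 = R3

load R0, R3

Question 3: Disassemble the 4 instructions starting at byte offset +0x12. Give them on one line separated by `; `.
@+12  little-endian(00 28) = 0x2800
  op=0x2800>>11=0x5 ⇒ stop (N)
@+14  little-endian(00 38) = 0x3800
  op=0x3800>>11=0x7 ⇒ bne (J)
  imm@[10:0]=0x0 ⇒ #0
@+16  little-endian(00 28) = 0x2800
  op=0x2800>>11=0x5 ⇒ stop (N)
@+18  little-endian(a2 b4) = 0xb4a2
  op=0xb4a2>>11=0x16 ⇒ addi (RI)
  rd@[10:9]=0x2 ⇒ R2
  imm@[8:0]=0xa2 ⇒ #162

stop; bne #0; stop; addi R2, #162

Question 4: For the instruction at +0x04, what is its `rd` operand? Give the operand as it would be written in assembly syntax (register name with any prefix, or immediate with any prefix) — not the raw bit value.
off 0x04: read 77 18 as little → 0x1877
  op=0x1877>>11=0x3 ⇒ cmpi (RI)
  [10:9] rd=0 = R0
  [8:0] imm=119 = #119

R0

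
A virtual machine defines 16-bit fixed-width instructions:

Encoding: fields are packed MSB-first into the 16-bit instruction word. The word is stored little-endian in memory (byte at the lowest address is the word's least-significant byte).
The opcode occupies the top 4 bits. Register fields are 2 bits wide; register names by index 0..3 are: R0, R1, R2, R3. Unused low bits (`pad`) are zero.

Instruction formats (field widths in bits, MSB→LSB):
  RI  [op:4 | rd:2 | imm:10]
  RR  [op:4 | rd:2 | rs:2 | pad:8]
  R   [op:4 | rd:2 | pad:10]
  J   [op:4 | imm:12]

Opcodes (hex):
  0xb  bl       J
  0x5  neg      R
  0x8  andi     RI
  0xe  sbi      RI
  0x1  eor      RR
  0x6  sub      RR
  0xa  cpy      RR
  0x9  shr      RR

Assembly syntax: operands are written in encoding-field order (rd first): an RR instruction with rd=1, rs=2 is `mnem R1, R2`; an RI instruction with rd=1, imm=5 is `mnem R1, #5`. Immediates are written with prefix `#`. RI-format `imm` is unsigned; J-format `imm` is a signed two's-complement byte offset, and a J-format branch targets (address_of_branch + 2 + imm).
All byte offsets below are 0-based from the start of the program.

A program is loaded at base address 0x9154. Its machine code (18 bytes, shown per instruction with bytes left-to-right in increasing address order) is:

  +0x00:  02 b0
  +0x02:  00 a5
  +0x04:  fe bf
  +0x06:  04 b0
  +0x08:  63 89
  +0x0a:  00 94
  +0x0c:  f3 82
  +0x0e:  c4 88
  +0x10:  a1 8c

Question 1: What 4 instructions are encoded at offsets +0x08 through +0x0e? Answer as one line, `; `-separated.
andi R2, #355; shr R1, R0; andi R0, #755; andi R2, #196

@+08  little-endian(63 89) = 0x8963
  op=0x8963>>12=0x8 ⇒ andi (RI)
  [11:10] rd=2 = R2
  [9:0] imm=355 = #355
@+0a  little-endian(00 94) = 0x9400
  op=0x9400>>12=0x9 ⇒ shr (RR)
  [11:10] rd=1 = R1
  [9:8] rs=0 = R0
@+0c  little-endian(f3 82) = 0x82f3
  op=0x82f3>>12=0x8 ⇒ andi (RI)
  [11:10] rd=0 = R0
  [9:0] imm=755 = #755
@+0e  little-endian(c4 88) = 0x88c4
  op=0x88c4>>12=0x8 ⇒ andi (RI)
  [11:10] rd=2 = R2
  [9:0] imm=196 = #196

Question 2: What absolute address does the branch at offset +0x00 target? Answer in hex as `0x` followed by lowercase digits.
0x9158

off 0x00: read 02 b0 as little → 0xb002
  op=0xb002>>12=0xb ⇒ bl (J)
  [11:0] imm=2 = #2
  target = base 0x9154 + off 0x00 + 2 + imm 2 = 0x9158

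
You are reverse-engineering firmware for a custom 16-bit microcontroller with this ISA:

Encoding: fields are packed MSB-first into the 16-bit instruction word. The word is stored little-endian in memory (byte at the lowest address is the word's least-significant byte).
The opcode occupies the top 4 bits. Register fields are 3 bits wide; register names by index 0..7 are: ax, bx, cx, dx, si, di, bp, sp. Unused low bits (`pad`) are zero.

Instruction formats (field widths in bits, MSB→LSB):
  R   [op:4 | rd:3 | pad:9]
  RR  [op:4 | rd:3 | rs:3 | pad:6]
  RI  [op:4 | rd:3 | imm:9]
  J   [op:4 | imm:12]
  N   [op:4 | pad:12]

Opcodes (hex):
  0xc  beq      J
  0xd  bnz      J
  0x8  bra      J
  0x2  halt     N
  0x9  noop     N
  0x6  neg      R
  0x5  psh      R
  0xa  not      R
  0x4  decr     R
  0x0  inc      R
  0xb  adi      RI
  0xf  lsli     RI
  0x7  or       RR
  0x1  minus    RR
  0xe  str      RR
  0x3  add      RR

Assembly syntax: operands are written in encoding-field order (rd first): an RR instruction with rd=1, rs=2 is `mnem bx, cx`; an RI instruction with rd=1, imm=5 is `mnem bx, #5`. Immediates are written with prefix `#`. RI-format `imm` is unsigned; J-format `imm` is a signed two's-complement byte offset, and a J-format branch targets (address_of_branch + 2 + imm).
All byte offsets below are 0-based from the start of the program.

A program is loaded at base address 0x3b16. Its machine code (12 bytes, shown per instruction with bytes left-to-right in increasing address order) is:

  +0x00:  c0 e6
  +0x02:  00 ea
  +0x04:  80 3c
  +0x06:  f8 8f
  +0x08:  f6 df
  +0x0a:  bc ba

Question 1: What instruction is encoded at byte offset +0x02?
str di, ax

[02] 00 ea → 0xea00
  top 4b → 0xe → str [RR]
  rd: (w>>9)&0x7=0x5 → di
  rs: (w>>6)&0x7=0x0 → ax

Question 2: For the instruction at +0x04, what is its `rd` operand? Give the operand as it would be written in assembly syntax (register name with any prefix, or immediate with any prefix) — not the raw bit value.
bp

@+04  little-endian(80 3c) = 0x3c80
  opcode bits[15:12]=0x3: add/RR
  [11:9] rd=6 = bp
  [8:6] rs=2 = cx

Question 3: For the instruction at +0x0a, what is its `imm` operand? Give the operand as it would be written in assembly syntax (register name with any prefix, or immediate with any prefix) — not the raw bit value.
off 0x0a: read bc ba as little → 0xbabc
  opcode bits[15:12]=0xb: adi/RI
  rd: (w>>9)&0x7=0x5 → di
  imm: (w>>0)&0x1ff=0xbc → #188

#188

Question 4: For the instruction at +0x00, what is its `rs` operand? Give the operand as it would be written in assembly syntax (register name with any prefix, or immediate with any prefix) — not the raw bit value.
off 0x00: read c0 e6 as little → 0xe6c0
  opcode bits[15:12]=0xe: str/RR
  rd: (w>>9)&0x7=0x3 → dx
  rs: (w>>6)&0x7=0x3 → dx

dx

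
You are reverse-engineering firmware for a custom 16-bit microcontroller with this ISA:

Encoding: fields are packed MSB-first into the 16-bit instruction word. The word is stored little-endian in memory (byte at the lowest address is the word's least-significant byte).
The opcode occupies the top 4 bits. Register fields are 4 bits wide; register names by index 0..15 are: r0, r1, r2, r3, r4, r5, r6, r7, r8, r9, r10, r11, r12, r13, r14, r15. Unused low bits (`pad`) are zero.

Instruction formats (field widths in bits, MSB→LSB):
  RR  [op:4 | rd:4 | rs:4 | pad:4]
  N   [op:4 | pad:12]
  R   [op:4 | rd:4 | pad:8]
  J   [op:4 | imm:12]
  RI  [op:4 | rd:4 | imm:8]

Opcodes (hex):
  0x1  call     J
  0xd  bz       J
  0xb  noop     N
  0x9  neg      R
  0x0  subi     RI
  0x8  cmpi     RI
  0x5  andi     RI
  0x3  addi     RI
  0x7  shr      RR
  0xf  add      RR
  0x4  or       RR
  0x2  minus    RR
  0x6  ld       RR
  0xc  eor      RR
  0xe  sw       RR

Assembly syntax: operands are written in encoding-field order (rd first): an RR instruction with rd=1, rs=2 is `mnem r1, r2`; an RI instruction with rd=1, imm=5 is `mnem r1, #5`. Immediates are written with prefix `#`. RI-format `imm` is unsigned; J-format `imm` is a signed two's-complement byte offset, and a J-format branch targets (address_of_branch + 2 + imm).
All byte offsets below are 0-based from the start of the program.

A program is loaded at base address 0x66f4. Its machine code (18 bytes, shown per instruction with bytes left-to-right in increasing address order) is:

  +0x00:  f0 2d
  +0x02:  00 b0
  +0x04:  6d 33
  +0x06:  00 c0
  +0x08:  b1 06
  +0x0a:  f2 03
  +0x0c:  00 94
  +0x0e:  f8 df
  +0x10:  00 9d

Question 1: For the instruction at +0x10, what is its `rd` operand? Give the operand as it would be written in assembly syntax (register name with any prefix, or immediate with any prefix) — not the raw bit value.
r13

off 0x10: read 00 9d as little → 0x9d00
  op=0x9d00>>12=0x9 ⇒ neg (R)
  rd: (w>>8)&0xf=0xd → r13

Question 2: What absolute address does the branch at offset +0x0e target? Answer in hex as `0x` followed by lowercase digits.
0x66fc

@+0e  little-endian(f8 df) = 0xdff8
  opcode bits[15:12]=0xd: bz/J
  [11:0] imm=4088 (s12→-8) = #-8
  target = base 0x66f4 + off 0x0e + 2 + imm -8 = 0x66fc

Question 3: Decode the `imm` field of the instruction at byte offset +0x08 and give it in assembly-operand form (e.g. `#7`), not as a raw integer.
#177

[08] b1 06 → 0x06b1
  op=0x06b1>>12=0x0 ⇒ subi (RI)
  [11:8] rd=6 = r6
  [7:0] imm=177 = #177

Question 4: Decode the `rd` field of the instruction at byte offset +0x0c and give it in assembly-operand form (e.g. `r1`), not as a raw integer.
+0x0c: 00 94 ⇒ word 0x9400 (little)
  op=0x9400>>12=0x9 ⇒ neg (R)
  [11:8] rd=4 = r4

r4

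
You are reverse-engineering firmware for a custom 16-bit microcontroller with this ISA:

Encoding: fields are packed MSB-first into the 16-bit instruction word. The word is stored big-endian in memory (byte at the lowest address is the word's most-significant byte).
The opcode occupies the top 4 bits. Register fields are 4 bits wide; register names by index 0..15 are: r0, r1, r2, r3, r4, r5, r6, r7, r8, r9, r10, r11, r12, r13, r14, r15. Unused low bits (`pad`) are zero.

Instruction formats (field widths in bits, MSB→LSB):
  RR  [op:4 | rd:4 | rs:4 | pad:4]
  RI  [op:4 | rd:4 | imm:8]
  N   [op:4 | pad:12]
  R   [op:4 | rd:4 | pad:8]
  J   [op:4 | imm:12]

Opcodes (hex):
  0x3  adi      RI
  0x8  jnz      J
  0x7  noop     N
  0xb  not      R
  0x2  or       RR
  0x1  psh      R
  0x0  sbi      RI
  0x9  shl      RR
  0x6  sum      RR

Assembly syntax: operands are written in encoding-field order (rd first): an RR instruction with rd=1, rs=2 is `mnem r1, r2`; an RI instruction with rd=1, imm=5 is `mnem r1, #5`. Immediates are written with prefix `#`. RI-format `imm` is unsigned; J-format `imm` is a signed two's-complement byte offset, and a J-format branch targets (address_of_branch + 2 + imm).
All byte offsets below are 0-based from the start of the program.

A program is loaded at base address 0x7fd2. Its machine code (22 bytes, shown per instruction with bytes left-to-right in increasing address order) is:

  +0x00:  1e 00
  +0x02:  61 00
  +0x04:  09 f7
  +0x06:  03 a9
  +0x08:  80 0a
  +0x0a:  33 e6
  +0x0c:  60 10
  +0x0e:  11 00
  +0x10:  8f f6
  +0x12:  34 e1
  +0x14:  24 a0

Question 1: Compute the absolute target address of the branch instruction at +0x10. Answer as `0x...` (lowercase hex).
[10] 8f f6 → 0x8ff6
  op=0x8ff6>>12=0x8 ⇒ jnz (J)
  [11:0] imm=4086 (s12→-10) = #-10
  target = base 0x7fd2 + off 0x10 + 2 + imm -10 = 0x7fda

0x7fda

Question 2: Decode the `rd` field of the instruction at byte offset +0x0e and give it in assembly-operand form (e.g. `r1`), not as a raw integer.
[0e] 11 00 → 0x1100
  opcode bits[15:12]=0x1: psh/R
  rd@[11:8]=0x1 ⇒ r1

r1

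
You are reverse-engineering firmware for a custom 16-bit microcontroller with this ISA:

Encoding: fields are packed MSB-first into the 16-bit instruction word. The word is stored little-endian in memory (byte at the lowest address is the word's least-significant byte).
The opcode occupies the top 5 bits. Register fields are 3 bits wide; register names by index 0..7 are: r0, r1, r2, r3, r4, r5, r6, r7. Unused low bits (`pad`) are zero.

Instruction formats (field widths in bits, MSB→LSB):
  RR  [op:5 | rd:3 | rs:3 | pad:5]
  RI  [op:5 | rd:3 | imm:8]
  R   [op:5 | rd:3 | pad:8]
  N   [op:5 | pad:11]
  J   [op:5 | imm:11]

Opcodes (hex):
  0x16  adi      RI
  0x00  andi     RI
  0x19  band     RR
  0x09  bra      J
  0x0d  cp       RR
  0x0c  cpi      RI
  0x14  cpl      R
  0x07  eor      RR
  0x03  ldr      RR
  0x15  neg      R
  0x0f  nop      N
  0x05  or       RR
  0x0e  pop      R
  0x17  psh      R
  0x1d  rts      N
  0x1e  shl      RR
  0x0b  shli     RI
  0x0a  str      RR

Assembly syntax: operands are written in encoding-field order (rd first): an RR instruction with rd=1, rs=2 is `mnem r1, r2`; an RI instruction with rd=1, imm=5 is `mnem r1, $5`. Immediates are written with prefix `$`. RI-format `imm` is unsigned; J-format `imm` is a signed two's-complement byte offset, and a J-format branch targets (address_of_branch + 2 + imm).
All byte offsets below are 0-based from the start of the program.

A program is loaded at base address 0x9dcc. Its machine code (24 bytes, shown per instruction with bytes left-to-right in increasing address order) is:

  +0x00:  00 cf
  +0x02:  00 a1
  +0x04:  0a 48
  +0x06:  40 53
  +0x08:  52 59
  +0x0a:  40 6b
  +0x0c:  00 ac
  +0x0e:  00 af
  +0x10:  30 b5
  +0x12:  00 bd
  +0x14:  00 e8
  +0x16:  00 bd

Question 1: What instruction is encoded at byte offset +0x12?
psh r5

off 0x12: read 00 bd as little → 0xbd00
  op=0xbd00>>11=0x17 ⇒ psh (R)
  rd@[10:8]=0x5 ⇒ r5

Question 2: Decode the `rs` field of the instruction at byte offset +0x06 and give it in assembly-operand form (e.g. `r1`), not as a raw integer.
r2

+0x06: 40 53 ⇒ word 0x5340 (little)
  opcode bits[15:11]=0xa: str/RR
  [10:8] rd=3 = r3
  [7:5] rs=2 = r2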